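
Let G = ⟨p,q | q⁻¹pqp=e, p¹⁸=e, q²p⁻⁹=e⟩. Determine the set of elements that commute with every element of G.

An element z ∈ Z(G) iff z commutes with every generator.
For example p⁹ is central: (p⁹)·p = p¹⁰ = p·(p⁹); (p⁹)·q = q⁻¹ = q·(p⁹).
Whereas p ∉ Z(G) since p·q = pq ≠ p⁸q⁻¹ = q·p.
Checking each of the 36 elements this way gives Z(G) = {e, p⁹}, of order 2.

Answer: {e, p⁹}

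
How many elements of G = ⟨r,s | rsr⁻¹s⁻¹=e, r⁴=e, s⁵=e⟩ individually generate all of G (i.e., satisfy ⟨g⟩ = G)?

G is cyclic of order 20. An element generates G iff its order is 20, and a cyclic group of order 20 has exactly φ(20) = 8 such elements.

Answer: 8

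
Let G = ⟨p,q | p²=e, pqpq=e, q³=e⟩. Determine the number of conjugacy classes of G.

The conjugacy classes (representative and size) are:
  [e] (size 1), [pq²] (size 3), [q²] (size 2).
Class equation: 1 + 3 + 2 = 6 = |G|. So G has 3 conjugacy classes.

Answer: 3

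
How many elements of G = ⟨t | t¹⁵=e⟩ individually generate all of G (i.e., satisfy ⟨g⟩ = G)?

G is cyclic of order 15. An element generates G iff its order is 15, and a cyclic group of order 15 has exactly φ(15) = 8 such elements.

Answer: 8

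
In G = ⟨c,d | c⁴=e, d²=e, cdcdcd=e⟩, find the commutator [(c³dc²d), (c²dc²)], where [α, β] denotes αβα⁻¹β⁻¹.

[(c³dc²d), (c²dc²)] = (c³dc²d)·(c²dc²)·(c³dc²d)⁻¹·(c²dc²)⁻¹.
  (c³dc²d) · (c²dc²) = cd
  (cd) · (c³dc²d) = c³dc
  (c³dc) · (c²dc²) = dc³

Answer: dc³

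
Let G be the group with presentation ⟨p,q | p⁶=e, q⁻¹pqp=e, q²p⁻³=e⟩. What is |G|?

Enumerate words in the generators, reducing via the relations: the distinct elements are
  {e, p, q, pq, p², p³, p⁴, p⁵, p²q, q⁻¹, pq⁻¹, p²q⁻¹}.
No further products give new elements, so |G| = 12.

Answer: 12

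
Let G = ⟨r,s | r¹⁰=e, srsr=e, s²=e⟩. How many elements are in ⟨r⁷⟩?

|⟨r⁷⟩| equals the order of r⁷. Compute successive powers until reaching e:
  (r⁷)¹ = r⁷, (r⁷)² = r⁴, (r⁷)³ = r, (r⁷)⁴ = r⁸, (r⁷)⁵ = r⁵, (r⁷)⁶ = r², (r⁷)⁷ = r⁹, (r⁷)⁸ = r⁶, (r⁷)⁹ = r³, (r⁷)¹⁰ = e.
The smallest positive k with (r⁷)ᵏ = e is 10, so |⟨r⁷⟩| = 10.

Answer: 10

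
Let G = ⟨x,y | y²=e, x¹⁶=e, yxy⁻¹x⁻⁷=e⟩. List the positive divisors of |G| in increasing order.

|G| = 32 = 2⁵. By Lagrange's theorem the order of any subgroup divides 32; the divisors of 32 are 1, 2, 4, 8, 16, 32.

Answer: 1, 2, 4, 8, 16, 32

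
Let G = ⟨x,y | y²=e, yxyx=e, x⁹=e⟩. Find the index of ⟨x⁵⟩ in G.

First find ord(x⁵) by computing successive powers:
  (x⁵)¹ = x⁵, (x⁵)² = x, (x⁵)³ = x⁶, (x⁵)⁴ = x², (x⁵)⁵ = x⁷, (x⁵)⁶ = x³, (x⁵)⁷ = x⁸, (x⁵)⁸ = x⁴, (x⁵)⁹ = e.
So |⟨x⁵⟩| = ord(x⁵) = 9. With |G| = 18, by Lagrange [G : ⟨x⁵⟩] = 18/9 = 2.

Answer: 2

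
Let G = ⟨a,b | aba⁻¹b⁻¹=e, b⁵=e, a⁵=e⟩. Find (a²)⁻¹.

The order of (a²) is 5 (smallest k with (a²)ᵏ = e), so (a²)⁻¹ = (a²)⁴ = a³.
Check: (a²) · (a³) → (a²) · a³ = e, giving e as required.

Answer: a³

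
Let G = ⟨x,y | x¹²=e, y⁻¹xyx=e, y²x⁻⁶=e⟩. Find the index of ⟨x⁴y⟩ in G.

First find ord(x⁴y) by computing successive powers:
  (x⁴y)¹ = x⁴y, (x⁴y)² = x⁶, (x⁴y)³ = x⁴y⁻¹, (x⁴y)⁴ = e.
So |⟨x⁴y⟩| = ord(x⁴y) = 4. With |G| = 24, by Lagrange [G : ⟨x⁴y⟩] = 24/4 = 6.

Answer: 6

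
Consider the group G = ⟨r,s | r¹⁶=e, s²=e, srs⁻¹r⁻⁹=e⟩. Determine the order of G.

Enumerate words in the generators, reducing via the relations: the distinct elements are
  {e, r, s, rs, r², r³, r⁴, r⁵, r⁶, r⁷, r⁸, r⁹, r²s, r³s, r¹², r¹³, r¹¹, r¹⁰, r¹⁴, r¹⁵, r⁴s, r⁵s, r⁶s, r⁷s, r⁸s, r⁹s, r¹²s, r¹³s, r¹¹s, r¹⁰s, r¹⁴s, r¹⁵s}.
No further products give new elements, so |G| = 32.

Answer: 32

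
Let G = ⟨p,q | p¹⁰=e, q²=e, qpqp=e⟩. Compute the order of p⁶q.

Compute successive powers until reaching e:
  (p⁶q)¹ = p⁶q, (p⁶q)² = e.
The smallest positive k with (p⁶q)ᵏ = e is 2.

Answer: 2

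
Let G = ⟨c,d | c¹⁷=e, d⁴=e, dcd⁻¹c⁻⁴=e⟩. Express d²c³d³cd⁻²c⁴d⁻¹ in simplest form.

Multiply left to right, reducing at each step:
  (d²) · c³ = c¹⁴d²
  (c¹⁴d²) · d³ = c¹⁴d
  (c¹⁴d) · c = cd
  (cd) · d⁻² = cd³
  (cd³) · c⁴ = c²d³
  (c²d³) · d⁻¹ = c²d²

Answer: c²d²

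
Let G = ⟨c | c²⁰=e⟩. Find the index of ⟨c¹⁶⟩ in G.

First find ord(c¹⁶) by computing successive powers:
  (c¹⁶)¹ = c¹⁶, (c¹⁶)² = c¹², (c¹⁶)³ = c⁸, (c¹⁶)⁴ = c⁴, (c¹⁶)⁵ = e.
So |⟨c¹⁶⟩| = ord(c¹⁶) = 5. With |G| = 20, by Lagrange [G : ⟨c¹⁶⟩] = 20/5 = 4.

Answer: 4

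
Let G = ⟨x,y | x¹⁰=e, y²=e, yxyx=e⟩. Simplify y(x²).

Compute y · (x²) by multiplying left to right and reducing via the relations at each step:
  y · x² = x⁸y

Answer: x⁸y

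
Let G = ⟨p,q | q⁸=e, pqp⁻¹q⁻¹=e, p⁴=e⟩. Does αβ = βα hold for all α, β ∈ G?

Each pair of generators commutes: p·q = pq = q·p. Since the generators pairwise commute, every element of G commutes with every other, so G is abelian.

Answer: Yes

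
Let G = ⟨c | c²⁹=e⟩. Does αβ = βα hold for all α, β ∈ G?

G has a single generator, so G is cyclic and hence abelian.

Answer: Yes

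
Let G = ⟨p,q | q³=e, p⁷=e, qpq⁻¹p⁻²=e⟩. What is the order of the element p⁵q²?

Compute successive powers until reaching e:
  (p⁵q²)¹ = p⁵q², (p⁵q²)² = p⁴q, (p⁵q²)³ = e.
The smallest positive k with (p⁵q²)ᵏ = e is 3.

Answer: 3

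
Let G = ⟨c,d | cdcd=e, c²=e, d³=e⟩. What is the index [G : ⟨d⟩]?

First find ord(d) by computing successive powers:
  d¹ = d, d² = d², d³ = e.
So |⟨d⟩| = ord(d) = 3. With |G| = 6, by Lagrange [G : ⟨d⟩] = 6/3 = 2.

Answer: 2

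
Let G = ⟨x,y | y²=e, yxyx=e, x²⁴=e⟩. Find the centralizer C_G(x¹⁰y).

⟨x¹⁰y⟩ ⊆ C_G(x¹⁰y) since powers of x¹⁰y commute with x¹⁰y; so |C_G(x¹⁰y)| ≥ |⟨x¹⁰y⟩| = 2.
By orbit–stabilizer, |C_G(x¹⁰y)| = |G| / |conj. class of x¹⁰y| = 48 / 12 = 4.
The 4 elements commuting with x¹⁰y are {e, x¹², x¹⁰y, x²²y}.

Answer: {e, x¹², x¹⁰y, x²²y}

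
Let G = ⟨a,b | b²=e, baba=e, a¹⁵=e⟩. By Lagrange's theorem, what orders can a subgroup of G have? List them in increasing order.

|G| = 30 = 2 · 3 · 5. By Lagrange's theorem the order of any subgroup divides 30; the divisors of 30 are 1, 2, 3, 5, 6, 10, 15, 30.

Answer: 1, 2, 3, 5, 6, 10, 15, 30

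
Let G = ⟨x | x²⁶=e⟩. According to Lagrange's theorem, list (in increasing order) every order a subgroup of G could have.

|G| = 26 = 2 · 13. By Lagrange's theorem the order of any subgroup divides 26; the divisors of 26 are 1, 2, 13, 26.

Answer: 1, 2, 13, 26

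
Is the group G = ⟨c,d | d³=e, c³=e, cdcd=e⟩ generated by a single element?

Every cyclic group is abelian. But c·d = cd while d·c = c²d², so c·d ≠ d·c and G is not abelian. Hence G is not cyclic.

Answer: No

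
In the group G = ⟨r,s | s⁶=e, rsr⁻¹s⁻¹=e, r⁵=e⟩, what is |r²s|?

Compute successive powers until reaching e:
  (r²s)¹ = r²s, (r²s)² = r⁴s², (r²s)³ = rs³, (r²s)⁴ = r³s⁴, (r²s)⁵ = s⁵, (r²s)⁶ = r², (r²s)⁷ = r⁴s, (r²s)⁸ = rs², (r²s)⁹ = r³s³, (r²s)¹⁰ = s⁴, (r²s)¹¹ = r²s⁵, (r²s)¹² = r⁴, (r²s)¹³ = rs, (r²s)¹⁴ = r³s², (r²s)¹⁵ = s³, (r²s)¹⁶ = r²s⁴, (r²s)¹⁷ = r⁴s⁵, (r²s)¹⁸ = r, (r²s)¹⁹ = r³s, (r²s)²⁰ = s², (r²s)²¹ = r²s³, (r²s)²² = r⁴s⁴, (r²s)²³ = rs⁵, (r²s)²⁴ = r³, (r²s)²⁵ = s, (r²s)²⁶ = r²s², (r²s)²⁷ = r⁴s³, (r²s)²⁸ = rs⁴, (r²s)²⁹ = r³s⁵, (r²s)³⁰ = e.
The smallest positive k with (r²s)ᵏ = e is 30.

Answer: 30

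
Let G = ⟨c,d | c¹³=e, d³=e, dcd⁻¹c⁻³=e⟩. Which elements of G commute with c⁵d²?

⟨c⁵d²⟩ ⊆ C_G(c⁵d²) since powers of c⁵d² commute with c⁵d²; so |C_G(c⁵d²)| ≥ |⟨c⁵d²⟩| = 3.
By orbit–stabilizer, |C_G(c⁵d²)| = |G| / |conj. class of c⁵d²| = 39 / 13 = 3.
The 3 elements commuting with c⁵d² are {e, c⁵d², c¹¹d}.

Answer: {e, c⁵d², c¹¹d}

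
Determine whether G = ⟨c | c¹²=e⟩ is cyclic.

|G| = 12. The element c has order 12 (its powers give 12 distinct elements), so ⟨c⟩ = G and G is cyclic.

Answer: Yes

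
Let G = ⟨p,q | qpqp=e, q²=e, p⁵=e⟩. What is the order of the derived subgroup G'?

G' = [G, G] is generated by all commutators. The generator-pair commutators are: [p, q] = p².
The subgroup they normally generate is {e, p, p², p³, p⁴}, of order 5.
Check: |G/G'| = 10/5 = 2 is the order of the abelianisation.

Answer: 5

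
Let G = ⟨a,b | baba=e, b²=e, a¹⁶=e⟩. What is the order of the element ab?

Compute successive powers until reaching e:
  (ab)¹ = ab, (ab)² = e.
The smallest positive k with (ab)ᵏ = e is 2.

Answer: 2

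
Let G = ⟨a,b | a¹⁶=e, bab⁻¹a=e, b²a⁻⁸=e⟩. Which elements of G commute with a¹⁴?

⟨a¹⁴⟩ ⊆ C_G(a¹⁴) since powers of a¹⁴ commute with a¹⁴; so |C_G(a¹⁴)| ≥ |⟨a¹⁴⟩| = 8.
By orbit–stabilizer, |C_G(a¹⁴)| = |G| / |conj. class of a¹⁴| = 32 / 2 = 16.
The 16 elements commuting with a¹⁴ are {e, a, a², a³, a⁴, a⁵, a⁶, a⁷, a⁸, a⁹, a¹⁰, a¹¹, a¹², a¹³, a¹⁴, a¹⁵}.

Answer: {e, a, a², a³, a⁴, a⁵, a⁶, a⁷, a⁸, a⁹, a¹⁰, a¹¹, a¹², a¹³, a¹⁴, a¹⁵}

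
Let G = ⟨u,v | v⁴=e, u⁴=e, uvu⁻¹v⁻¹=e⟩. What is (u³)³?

Compute successive powers of (u³), reducing at each step:
  (u³)²: (u³) · u³ = u²
  (u³)³: (u²) · u³ = u

Answer: u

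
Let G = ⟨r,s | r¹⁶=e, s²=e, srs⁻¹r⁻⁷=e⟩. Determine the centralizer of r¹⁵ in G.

⟨r¹⁵⟩ ⊆ C_G(r¹⁵) since powers of r¹⁵ commute with r¹⁵; so |C_G(r¹⁵)| ≥ |⟨r¹⁵⟩| = 16.
By orbit–stabilizer, |C_G(r¹⁵)| = |G| / |conj. class of r¹⁵| = 32 / 2 = 16.
The 16 elements commuting with r¹⁵ are {e, r, r², r³, r⁴, r⁵, r⁶, r⁷, r⁸, r⁹, r¹⁰, r¹¹, r¹², r¹³, r¹⁴, r¹⁵}.

Answer: {e, r, r², r³, r⁴, r⁵, r⁶, r⁷, r⁸, r⁹, r¹⁰, r¹¹, r¹², r¹³, r¹⁴, r¹⁵}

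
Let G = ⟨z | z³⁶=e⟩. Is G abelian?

G has a single generator, so G is cyclic and hence abelian.

Answer: Yes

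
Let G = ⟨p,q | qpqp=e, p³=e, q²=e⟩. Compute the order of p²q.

Compute successive powers until reaching e:
  (p²q)¹ = p²q, (p²q)² = e.
The smallest positive k with (p²q)ᵏ = e is 2.

Answer: 2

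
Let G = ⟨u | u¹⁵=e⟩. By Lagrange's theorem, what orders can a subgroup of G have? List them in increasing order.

|G| = 15 = 3 · 5. By Lagrange's theorem the order of any subgroup divides 15; the divisors of 15 are 1, 3, 5, 15.

Answer: 1, 3, 5, 15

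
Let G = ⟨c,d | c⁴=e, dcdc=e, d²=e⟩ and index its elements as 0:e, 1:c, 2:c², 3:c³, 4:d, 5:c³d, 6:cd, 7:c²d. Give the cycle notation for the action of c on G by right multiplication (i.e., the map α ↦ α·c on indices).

(0 1 2 3)(4 5 7 6)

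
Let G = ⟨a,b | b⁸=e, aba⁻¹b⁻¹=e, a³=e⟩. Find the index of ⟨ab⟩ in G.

First find ord(ab) by computing successive powers:
  (ab)¹ = ab, (ab)² = a²b², (ab)³ = b³, (ab)⁴ = ab⁴, (ab)⁵ = a²b⁵, (ab)⁶ = b⁶, (ab)⁷ = ab⁷, (ab)⁸ = a², (ab)⁹ = b, (ab)¹⁰ = ab², (ab)¹¹ = a²b³, (ab)¹² = b⁴, (ab)¹³ = ab⁵, (ab)¹⁴ = a²b⁶, (ab)¹⁵ = b⁷, (ab)¹⁶ = a, (ab)¹⁷ = a²b, (ab)¹⁸ = b², (ab)¹⁹ = ab³, (ab)²⁰ = a²b⁴, (ab)²¹ = b⁵, (ab)²² = ab⁶, (ab)²³ = a²b⁷, (ab)²⁴ = e.
So |⟨ab⟩| = ord(ab) = 24. With |G| = 24, by Lagrange [G : ⟨ab⟩] = 24/24 = 1.

Answer: 1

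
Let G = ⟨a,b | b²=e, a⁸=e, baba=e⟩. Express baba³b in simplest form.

Multiply left to right, reducing at each step:
  b · a = a⁷b
  (a⁷b) · b = a⁷
  (a⁷) · a³ = a²
  (a²) · b = a²b

Answer: a²b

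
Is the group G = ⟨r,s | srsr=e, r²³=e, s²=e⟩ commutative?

r·s = rs but s·r = r²²s, so r·s ≠ s·r and G is not abelian.

Answer: No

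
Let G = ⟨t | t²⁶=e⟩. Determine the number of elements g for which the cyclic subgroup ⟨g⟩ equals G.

G is cyclic of order 26. An element generates G iff its order is 26, and a cyclic group of order 26 has exactly φ(26) = 12 such elements.

Answer: 12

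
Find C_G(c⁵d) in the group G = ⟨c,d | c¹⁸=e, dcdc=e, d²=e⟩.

⟨c⁵d⟩ ⊆ C_G(c⁵d) since powers of c⁵d commute with c⁵d; so |C_G(c⁵d)| ≥ |⟨c⁵d⟩| = 2.
By orbit–stabilizer, |C_G(c⁵d)| = |G| / |conj. class of c⁵d| = 36 / 9 = 4.
The 4 elements commuting with c⁵d are {e, c⁹, c⁵d, c¹⁴d}.

Answer: {e, c⁹, c⁵d, c¹⁴d}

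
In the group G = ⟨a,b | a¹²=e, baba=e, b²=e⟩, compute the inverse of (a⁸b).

The order of (a⁸b) is 2 (smallest k with (a⁸b)ᵏ = e), so (a⁸b)⁻¹ = (a⁸b)¹ = a⁸b.
Check: (a⁸b) · (a⁸b) → (a⁸b) · a⁸ = b;   b · b = e, giving e as required.

Answer: a⁸b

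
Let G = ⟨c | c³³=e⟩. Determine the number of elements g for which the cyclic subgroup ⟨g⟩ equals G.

G is cyclic of order 33. An element generates G iff its order is 33, and a cyclic group of order 33 has exactly φ(33) = 20 such elements.

Answer: 20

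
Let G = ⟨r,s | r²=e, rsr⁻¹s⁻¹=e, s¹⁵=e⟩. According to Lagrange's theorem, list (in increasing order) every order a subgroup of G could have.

|G| = 30 = 2 · 3 · 5. By Lagrange's theorem the order of any subgroup divides 30; the divisors of 30 are 1, 2, 3, 5, 6, 10, 15, 30.

Answer: 1, 2, 3, 5, 6, 10, 15, 30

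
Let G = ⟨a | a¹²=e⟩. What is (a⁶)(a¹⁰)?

Compute (a⁶) · (a¹⁰) by multiplying left to right and reducing via the relations at each step:
  (a⁶) · a¹⁰ = a⁴

Answer: a⁴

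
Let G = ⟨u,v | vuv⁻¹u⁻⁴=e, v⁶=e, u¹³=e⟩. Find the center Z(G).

An element z ∈ Z(G) iff z commutes with every generator.
For example e is central: e·u = u = u·e; e·v = v = v·e.
Whereas u ∉ Z(G) since u·v = uv ≠ u⁴v = v·u.
Checking each of the 78 elements this way gives Z(G) = {e}, of order 1.

Answer: {e}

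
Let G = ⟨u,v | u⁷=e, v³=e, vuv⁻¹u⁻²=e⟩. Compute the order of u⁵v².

Compute successive powers until reaching e:
  (u⁵v²)¹ = u⁵v², (u⁵v²)² = u⁴v, (u⁵v²)³ = e.
The smallest positive k with (u⁵v²)ᵏ = e is 3.

Answer: 3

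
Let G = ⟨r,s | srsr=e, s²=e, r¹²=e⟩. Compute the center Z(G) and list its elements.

An element z ∈ Z(G) iff z commutes with every generator.
For example r⁶ is central: (r⁶)·r = r⁷ = r·(r⁶); (r⁶)·s = r⁶s = s·(r⁶).
Whereas r ∉ Z(G) since r·s = rs ≠ r¹¹s = s·r.
Checking each of the 24 elements this way gives Z(G) = {e, r⁶}, of order 2.

Answer: {e, r⁶}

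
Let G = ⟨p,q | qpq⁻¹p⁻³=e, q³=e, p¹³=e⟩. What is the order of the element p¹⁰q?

Compute successive powers until reaching e:
  (p¹⁰q)¹ = p¹⁰q, (p¹⁰q)² = pq², (p¹⁰q)³ = e.
The smallest positive k with (p¹⁰q)ᵏ = e is 3.

Answer: 3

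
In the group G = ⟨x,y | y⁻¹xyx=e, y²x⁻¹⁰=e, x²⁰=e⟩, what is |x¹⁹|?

Compute successive powers until reaching e:
  (x¹⁹)¹ = x¹⁹, (x¹⁹)² = x¹⁸, (x¹⁹)³ = x¹⁷, (x¹⁹)⁴ = x¹⁶, (x¹⁹)⁵ = x¹⁵, (x¹⁹)⁶ = x¹⁴, (x¹⁹)⁷ = x¹³, (x¹⁹)⁸ = x¹², (x¹⁹)⁹ = x¹¹, (x¹⁹)¹⁰ = x¹⁰, (x¹⁹)¹¹ = x⁹, (x¹⁹)¹² = x⁸, (x¹⁹)¹³ = x⁷, (x¹⁹)¹⁴ = x⁶, (x¹⁹)¹⁵ = x⁵, (x¹⁹)¹⁶ = x⁴, (x¹⁹)¹⁷ = x³, (x¹⁹)¹⁸ = x², (x¹⁹)¹⁹ = x, (x¹⁹)²⁰ = e.
The smallest positive k with (x¹⁹)ᵏ = e is 20.

Answer: 20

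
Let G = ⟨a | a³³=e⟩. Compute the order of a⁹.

Compute successive powers until reaching e:
  (a⁹)¹ = a⁹, (a⁹)² = a¹⁸, (a⁹)³ = a²⁷, (a⁹)⁴ = a³, (a⁹)⁵ = a¹², (a⁹)⁶ = a²¹, (a⁹)⁷ = a³⁰, (a⁹)⁸ = a⁶, (a⁹)⁹ = a¹⁵, (a⁹)¹⁰ = a²⁴, (a⁹)¹¹ = e.
The smallest positive k with (a⁹)ᵏ = e is 11.

Answer: 11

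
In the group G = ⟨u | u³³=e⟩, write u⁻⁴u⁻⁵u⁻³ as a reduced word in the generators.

Multiply left to right, reducing at each step:
  (u²⁹) · u⁻⁵ = u²⁴
  (u²⁴) · u⁻³ = u²¹

Answer: u²¹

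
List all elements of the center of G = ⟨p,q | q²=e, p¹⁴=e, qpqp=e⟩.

An element z ∈ Z(G) iff z commutes with every generator.
For example p⁷ is central: (p⁷)·p = p⁸ = p·(p⁷); (p⁷)·q = p⁷q = q·(p⁷).
Whereas p ∉ Z(G) since p·q = pq ≠ p¹³q = q·p.
Checking each of the 28 elements this way gives Z(G) = {e, p⁷}, of order 2.

Answer: {e, p⁷}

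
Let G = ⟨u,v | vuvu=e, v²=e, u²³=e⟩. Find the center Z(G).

An element z ∈ Z(G) iff z commutes with every generator.
For example e is central: e·u = u = u·e; e·v = v = v·e.
Whereas u ∉ Z(G) since u·v = uv ≠ u²²v = v·u.
Checking each of the 46 elements this way gives Z(G) = {e}, of order 1.

Answer: {e}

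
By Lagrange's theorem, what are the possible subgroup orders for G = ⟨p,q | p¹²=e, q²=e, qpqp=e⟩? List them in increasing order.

|G| = 24 = 2³ · 3. By Lagrange's theorem the order of any subgroup divides 24; the divisors of 24 are 1, 2, 3, 4, 6, 8, 12, 24.

Answer: 1, 2, 3, 4, 6, 8, 12, 24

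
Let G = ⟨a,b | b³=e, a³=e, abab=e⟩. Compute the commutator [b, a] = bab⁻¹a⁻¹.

[b, a] = b·a·b⁻¹·a⁻¹.
  b · a = a²b²
  (a²b²) · (b²) = a²b
  (a²b) · (a²) = ab²a

Answer: ab²a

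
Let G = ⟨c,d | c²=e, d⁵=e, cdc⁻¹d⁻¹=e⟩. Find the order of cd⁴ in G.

Compute successive powers until reaching e:
  (cd⁴)¹ = cd⁴, (cd⁴)² = d³, (cd⁴)³ = cd², (cd⁴)⁴ = d, (cd⁴)⁵ = c, (cd⁴)⁶ = d⁴, (cd⁴)⁷ = cd³, (cd⁴)⁸ = d², (cd⁴)⁹ = cd, (cd⁴)¹⁰ = e.
The smallest positive k with (cd⁴)ᵏ = e is 10.

Answer: 10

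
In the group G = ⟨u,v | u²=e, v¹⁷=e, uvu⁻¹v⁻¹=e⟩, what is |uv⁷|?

Compute successive powers until reaching e:
  (uv⁷)¹ = uv⁷, (uv⁷)² = v¹⁴, (uv⁷)³ = uv⁴, (uv⁷)⁴ = v¹¹, (uv⁷)⁵ = uv, (uv⁷)⁶ = v⁸, (uv⁷)⁷ = uv¹⁵, (uv⁷)⁸ = v⁵, (uv⁷)⁹ = uv¹², (uv⁷)¹⁰ = v², (uv⁷)¹¹ = uv⁹, (uv⁷)¹² = v¹⁶, (uv⁷)¹³ = uv⁶, (uv⁷)¹⁴ = v¹³, (uv⁷)¹⁵ = uv³, (uv⁷)¹⁶ = v¹⁰, (uv⁷)¹⁷ = u, (uv⁷)¹⁸ = v⁷, (uv⁷)¹⁹ = uv¹⁴, (uv⁷)²⁰ = v⁴, (uv⁷)²¹ = uv¹¹, (uv⁷)²² = v, (uv⁷)²³ = uv⁸, (uv⁷)²⁴ = v¹⁵, (uv⁷)²⁵ = uv⁵, (uv⁷)²⁶ = v¹², (uv⁷)²⁷ = uv², (uv⁷)²⁸ = v⁹, (uv⁷)²⁹ = uv¹⁶, (uv⁷)³⁰ = v⁶, (uv⁷)³¹ = uv¹³, (uv⁷)³² = v³, (uv⁷)³³ = uv¹⁰, (uv⁷)³⁴ = e.
The smallest positive k with (uv⁷)ᵏ = e is 34.

Answer: 34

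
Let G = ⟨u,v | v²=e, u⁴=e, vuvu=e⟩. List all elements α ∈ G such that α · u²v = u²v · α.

⟨u²v⟩ ⊆ C_G(u²v) since powers of u²v commute with u²v; so |C_G(u²v)| ≥ |⟨u²v⟩| = 2.
By orbit–stabilizer, |C_G(u²v)| = |G| / |conj. class of u²v| = 8 / 2 = 4.
The 4 elements commuting with u²v are {e, u², v, u²v}.

Answer: {e, u², v, u²v}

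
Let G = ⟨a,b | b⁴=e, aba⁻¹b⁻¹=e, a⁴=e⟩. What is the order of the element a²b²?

Compute successive powers until reaching e:
  (a²b²)¹ = a²b², (a²b²)² = e.
The smallest positive k with (a²b²)ᵏ = e is 2.

Answer: 2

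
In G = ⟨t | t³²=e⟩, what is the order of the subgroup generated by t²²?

|⟨t²²⟩| equals the order of t²². Compute successive powers until reaching e:
  (t²²)¹ = t²², (t²²)² = t¹², (t²²)³ = t², (t²²)⁴ = t²⁴, (t²²)⁵ = t¹⁴, (t²²)⁶ = t⁴, (t²²)⁷ = t²⁶, (t²²)⁸ = t¹⁶, (t²²)⁹ = t⁶, (t²²)¹⁰ = t²⁸, (t²²)¹¹ = t¹⁸, (t²²)¹² = t⁸, (t²²)¹³ = t³⁰, (t²²)¹⁴ = t²⁰, (t²²)¹⁵ = t¹⁰, (t²²)¹⁶ = e.
The smallest positive k with (t²²)ᵏ = e is 16, so |⟨t²²⟩| = 16.

Answer: 16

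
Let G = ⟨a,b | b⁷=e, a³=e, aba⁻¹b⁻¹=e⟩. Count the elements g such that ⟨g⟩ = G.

G is cyclic of order 21. An element generates G iff its order is 21, and a cyclic group of order 21 has exactly φ(21) = 12 such elements.

Answer: 12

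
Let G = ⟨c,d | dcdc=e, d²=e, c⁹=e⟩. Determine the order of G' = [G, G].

G' = [G, G] is generated by all commutators. The generator-pair commutators are: [c, d] = c².
The subgroup they normally generate is {e, c, c², c³, c⁴, c⁵, c⁶, c⁷, c⁸}, of order 9.
Check: |G/G'| = 18/9 = 2 is the order of the abelianisation.

Answer: 9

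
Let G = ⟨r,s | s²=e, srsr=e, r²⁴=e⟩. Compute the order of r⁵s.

Compute successive powers until reaching e:
  (r⁵s)¹ = r⁵s, (r⁵s)² = e.
The smallest positive k with (r⁵s)ᵏ = e is 2.

Answer: 2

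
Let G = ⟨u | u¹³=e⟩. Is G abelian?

G has a single generator, so G is cyclic and hence abelian.

Answer: Yes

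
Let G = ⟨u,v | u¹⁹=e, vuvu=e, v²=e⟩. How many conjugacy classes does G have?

The conjugacy classes (representative and size) are:
  [e] (size 1), [u¹⁸] (size 2), [u²] (size 2), [u¹⁶] (size 2), [u⁴] (size 2), [u¹⁴] (size 2), [u¹³] (size 2), [u¹²] (size 2), [u⁸] (size 2), [u⁹] (size 2), [v] (size 19).
Class equation: 1 + 2 + 2 + 2 + 2 + 2 + 2 + 2 + 2 + 2 + 19 = 38 = |G|. So G has 11 conjugacy classes.

Answer: 11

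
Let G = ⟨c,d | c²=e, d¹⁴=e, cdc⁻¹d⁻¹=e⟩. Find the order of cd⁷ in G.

Compute successive powers until reaching e:
  (cd⁷)¹ = cd⁷, (cd⁷)² = e.
The smallest positive k with (cd⁷)ᵏ = e is 2.

Answer: 2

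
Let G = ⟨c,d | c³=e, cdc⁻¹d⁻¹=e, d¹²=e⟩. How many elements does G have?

Enumerate words in the generators, reducing via the relations: the distinct elements are
  {c, d, e, cd, c², d², d³, d⁴, d⁵, d⁶, d⁷, d⁸, d⁹, cd², cd³, cd⁴, cd⁵, cd⁶, cd⁷, cd⁸, cd⁹, c²d, d¹¹, d¹⁰, cd¹¹, cd¹⁰, c²d², c²d³, c²d⁴, c²d⁵, c²d⁶, c²d⁷, c²d⁸, c²d⁹, c²d¹¹, c²d¹⁰}.
No further products give new elements, so |G| = 36.

Answer: 36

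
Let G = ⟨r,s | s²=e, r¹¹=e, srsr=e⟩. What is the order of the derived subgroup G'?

G' = [G, G] is generated by all commutators. The generator-pair commutators are: [r, s] = r².
The subgroup they normally generate is {e, r, r², r³, r⁴, r⁵, r⁶, r⁷, r⁸, r⁹, r¹⁰}, of order 11.
Check: |G/G'| = 22/11 = 2 is the order of the abelianisation.

Answer: 11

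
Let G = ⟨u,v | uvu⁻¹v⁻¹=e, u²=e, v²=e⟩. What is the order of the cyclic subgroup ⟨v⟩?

|⟨v⟩| equals the order of v. Compute successive powers until reaching e:
  v¹ = v, v² = e.
The smallest positive k with vᵏ = e is 2, so |⟨v⟩| = 2.

Answer: 2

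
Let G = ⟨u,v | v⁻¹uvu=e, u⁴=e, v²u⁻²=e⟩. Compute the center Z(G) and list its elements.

An element z ∈ Z(G) iff z commutes with every generator.
For example u² is central: (u²)·u = u³ = u·(u²); (u²)·v = v⁻¹ = v·(u²).
Whereas u ∉ Z(G) since u·v = uv ≠ uv⁻¹ = v·u.
Checking each of the 8 elements this way gives Z(G) = {e, u²}, of order 2.

Answer: {e, u²}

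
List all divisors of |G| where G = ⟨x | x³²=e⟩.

|G| = 32 = 2⁵. By Lagrange's theorem the order of any subgroup divides 32; the divisors of 32 are 1, 2, 4, 8, 16, 32.

Answer: 1, 2, 4, 8, 16, 32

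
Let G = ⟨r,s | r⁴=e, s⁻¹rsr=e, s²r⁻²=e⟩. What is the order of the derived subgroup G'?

G' = [G, G] is generated by all commutators. The generator-pair commutators are: [r, s] = r².
The subgroup they normally generate is {e, r²}, of order 2.
Check: |G/G'| = 8/2 = 4 is the order of the abelianisation.

Answer: 2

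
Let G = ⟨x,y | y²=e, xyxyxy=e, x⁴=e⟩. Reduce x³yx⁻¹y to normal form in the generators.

Multiply left to right, reducing at each step:
  (x³) · y = x³y
  (x³y) · x⁻¹ = x³yx³
  (x³yx³) · y = yx

Answer: yx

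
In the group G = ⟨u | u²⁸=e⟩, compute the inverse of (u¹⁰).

The order of (u¹⁰) is 14 (smallest k with (u¹⁰)ᵏ = e), so (u¹⁰)⁻¹ = (u¹⁰)¹³ = u¹⁸.
Check: (u¹⁰) · (u¹⁸) → (u¹⁰) · u¹⁸ = e, giving e as required.

Answer: u¹⁸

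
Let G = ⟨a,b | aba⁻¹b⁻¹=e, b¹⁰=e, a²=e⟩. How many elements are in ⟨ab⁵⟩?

|⟨ab⁵⟩| equals the order of ab⁵. Compute successive powers until reaching e:
  (ab⁵)¹ = ab⁵, (ab⁵)² = e.
The smallest positive k with (ab⁵)ᵏ = e is 2, so |⟨ab⁵⟩| = 2.

Answer: 2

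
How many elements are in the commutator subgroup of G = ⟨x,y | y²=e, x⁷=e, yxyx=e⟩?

G' = [G, G] is generated by all commutators. The generator-pair commutators are: [x, y] = x².
The subgroup they normally generate is {e, x, x², x³, x⁴, x⁵, x⁶}, of order 7.
Check: |G/G'| = 14/7 = 2 is the order of the abelianisation.

Answer: 7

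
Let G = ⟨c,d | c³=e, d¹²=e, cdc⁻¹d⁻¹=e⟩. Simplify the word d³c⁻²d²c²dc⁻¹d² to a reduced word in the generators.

Multiply left to right, reducing at each step:
  (d³) · c⁻² = cd³
  (cd³) · d² = cd⁵
  (cd⁵) · c² = d⁵
  (d⁵) · d = d⁶
  (d⁶) · c⁻¹ = c²d⁶
  (c²d⁶) · d² = c²d⁸

Answer: c²d⁸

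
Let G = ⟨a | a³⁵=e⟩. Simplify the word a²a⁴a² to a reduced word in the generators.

Multiply left to right, reducing at each step:
  (a²) · a⁴ = a⁶
  (a⁶) · a² = a⁸

Answer: a⁸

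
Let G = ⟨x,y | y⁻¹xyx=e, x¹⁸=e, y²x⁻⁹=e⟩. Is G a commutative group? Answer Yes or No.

x·y = xy but y·x = x⁸y⁻¹, so x·y ≠ y·x and G is not abelian.

Answer: No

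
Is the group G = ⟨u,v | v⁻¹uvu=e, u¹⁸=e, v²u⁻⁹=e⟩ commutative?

u·v = uv but v·u = u⁸v⁻¹, so u·v ≠ v·u and G is not abelian.

Answer: No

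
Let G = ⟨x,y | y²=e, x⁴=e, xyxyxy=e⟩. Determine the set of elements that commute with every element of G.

An element z ∈ Z(G) iff z commutes with every generator.
For example e is central: e·x = x = x·e; e·y = y = y·e.
Whereas x ∉ Z(G) since x·y = xy ≠ yx = y·x.
Checking each of the 24 elements this way gives Z(G) = {e}, of order 1.

Answer: {e}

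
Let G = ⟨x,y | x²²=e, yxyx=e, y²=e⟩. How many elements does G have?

Enumerate words in the generators, reducing via the relations: the distinct elements are
  {e, x, y, xy, x², x³, x⁴, x⁵, x⁶, x⁷, x⁸, x⁹, x²y, x²¹, x²⁰, x³y, x¹², x¹³, x¹¹, x¹⁰, x¹⁴, x¹⁵, x¹⁶, x¹⁷, x¹⁸, x¹⁹, x⁴y, x⁵y, x⁶y, x⁷y, x⁸y, x⁹y, x²¹y, x²⁰y, x¹²y, x¹³y, x¹¹y, x¹⁰y, x¹⁴y, x¹⁵y, x¹⁶y, x¹⁷y, x¹⁸y, x¹⁹y}.
No further products give new elements, so |G| = 44.

Answer: 44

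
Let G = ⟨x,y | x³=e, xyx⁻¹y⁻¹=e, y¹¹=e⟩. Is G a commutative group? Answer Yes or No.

Each pair of generators commutes: x·y = xy = y·x. Since the generators pairwise commute, every element of G commutes with every other, so G is abelian.

Answer: Yes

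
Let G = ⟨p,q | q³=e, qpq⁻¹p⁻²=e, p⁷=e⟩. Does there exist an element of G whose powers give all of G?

Every cyclic group is abelian. But p·q = pq while q·p = p²q, so p·q ≠ q·p and G is not abelian. Hence G is not cyclic.

Answer: No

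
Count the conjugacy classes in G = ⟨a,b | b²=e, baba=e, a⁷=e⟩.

The conjugacy classes (representative and size) are:
  [e] (size 1), [a⁶] (size 2), [a⁵] (size 2), [a⁴] (size 2), [ab] (size 7).
Class equation: 1 + 2 + 2 + 2 + 7 = 14 = |G|. So G has 5 conjugacy classes.

Answer: 5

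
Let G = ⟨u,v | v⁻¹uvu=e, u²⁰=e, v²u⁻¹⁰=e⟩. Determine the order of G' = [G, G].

G' = [G, G] is generated by all commutators. The generator-pair commutators are: [u, v] = u².
The subgroup they normally generate is {e, u², u⁴, u⁶, u⁸, u¹⁰, u¹², u¹⁴, u¹⁶, u¹⁸}, of order 10.
Check: |G/G'| = 40/10 = 4 is the order of the abelianisation.

Answer: 10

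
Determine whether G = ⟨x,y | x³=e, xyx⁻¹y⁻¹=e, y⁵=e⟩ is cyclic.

|G| = 15. The element xy has order 15 (its powers give 15 distinct elements), so ⟨xy⟩ = G and G is cyclic.

Answer: Yes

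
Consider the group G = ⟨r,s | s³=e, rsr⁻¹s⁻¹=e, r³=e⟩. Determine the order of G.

Enumerate words in the generators, reducing via the relations: the distinct elements are
  {e, r, s, rs, r², s², rs², r²s, r²s²}.
No further products give new elements, so |G| = 9.

Answer: 9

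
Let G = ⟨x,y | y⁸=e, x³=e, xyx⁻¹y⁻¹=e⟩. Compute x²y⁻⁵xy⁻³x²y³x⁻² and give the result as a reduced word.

Multiply left to right, reducing at each step:
  (x²) · y⁻⁵ = x²y³
  (x²y³) · x = y³
  (y³) · y⁻³ = e
  e · x² = x²
  (x²) · y³ = x²y³
  (x²y³) · x⁻² = y³

Answer: y³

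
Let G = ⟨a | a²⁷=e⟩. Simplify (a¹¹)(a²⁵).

Compute (a¹¹) · (a²⁵) by multiplying left to right and reducing via the relations at each step:
  (a¹¹) · a²⁵ = a⁹

Answer: a⁹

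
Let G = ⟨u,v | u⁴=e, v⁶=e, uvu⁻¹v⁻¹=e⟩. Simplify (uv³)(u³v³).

Compute (uv³) · (u³v³) by multiplying left to right and reducing via the relations at each step:
  (uv³) · u³ = v³
  (v³) · v³ = e

Answer: e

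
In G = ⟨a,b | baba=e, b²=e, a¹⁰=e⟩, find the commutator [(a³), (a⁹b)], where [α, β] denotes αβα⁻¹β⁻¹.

[(a³), (a⁹b)] = (a³)·(a⁹b)·(a³)⁻¹·(a⁹b)⁻¹.
  (a³) · (a⁹b) = a²b
  (a²b) · (a⁷) = a⁵b
  (a⁵b) · (a⁹b) = a⁶

Answer: a⁶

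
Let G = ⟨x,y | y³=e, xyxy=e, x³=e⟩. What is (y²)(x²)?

Compute (y²) · (x²) by multiplying left to right and reducing via the relations at each step:
  (y²) · x² = xy

Answer: xy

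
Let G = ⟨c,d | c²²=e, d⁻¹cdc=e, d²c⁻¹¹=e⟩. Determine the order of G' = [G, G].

G' = [G, G] is generated by all commutators. The generator-pair commutators are: [c, d] = c².
The subgroup they normally generate is {e, c², c⁴, c⁶, c⁸, c¹⁰, c¹², c¹⁴, c¹⁶, c¹⁸, c²⁰}, of order 11.
Check: |G/G'| = 44/11 = 4 is the order of the abelianisation.

Answer: 11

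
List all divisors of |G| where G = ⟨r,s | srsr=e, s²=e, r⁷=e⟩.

|G| = 14 = 2 · 7. By Lagrange's theorem the order of any subgroup divides 14; the divisors of 14 are 1, 2, 7, 14.

Answer: 1, 2, 7, 14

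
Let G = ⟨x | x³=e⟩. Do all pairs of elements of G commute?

G has a single generator, so G is cyclic and hence abelian.

Answer: Yes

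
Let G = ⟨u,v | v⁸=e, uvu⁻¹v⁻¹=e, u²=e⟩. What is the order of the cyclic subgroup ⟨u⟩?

|⟨u⟩| equals the order of u. Compute successive powers until reaching e:
  u¹ = u, u² = e.
The smallest positive k with uᵏ = e is 2, so |⟨u⟩| = 2.

Answer: 2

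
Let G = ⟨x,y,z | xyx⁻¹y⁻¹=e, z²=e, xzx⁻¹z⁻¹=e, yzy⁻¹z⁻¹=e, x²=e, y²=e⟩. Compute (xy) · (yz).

Compute (xy) · (yz) by multiplying left to right and reducing via the relations at each step:
  (xy) · y = x
  x · z = xz

Answer: xz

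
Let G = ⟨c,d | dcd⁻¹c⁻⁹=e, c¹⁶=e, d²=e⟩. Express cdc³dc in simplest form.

Multiply left to right, reducing at each step:
  c · d = cd
  (cd) · c³ = c¹²d
  (c¹²d) · d = c¹²
  (c¹²) · c = c¹³

Answer: c¹³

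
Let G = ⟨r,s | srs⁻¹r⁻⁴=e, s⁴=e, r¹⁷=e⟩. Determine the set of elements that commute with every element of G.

An element z ∈ Z(G) iff z commutes with every generator.
For example e is central: e·r = r = r·e; e·s = s = s·e.
Whereas r ∉ Z(G) since r·s = rs ≠ r⁴s = s·r.
Checking each of the 68 elements this way gives Z(G) = {e}, of order 1.

Answer: {e}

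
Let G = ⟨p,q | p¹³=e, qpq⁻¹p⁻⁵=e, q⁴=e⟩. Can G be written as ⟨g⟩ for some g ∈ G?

Every cyclic group is abelian. But p·q = pq while q·p = p⁵q, so p·q ≠ q·p and G is not abelian. Hence G is not cyclic.

Answer: No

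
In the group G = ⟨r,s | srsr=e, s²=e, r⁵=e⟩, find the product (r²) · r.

Compute (r²) · r by multiplying left to right and reducing via the relations at each step:
  (r²) · r = r³

Answer: r³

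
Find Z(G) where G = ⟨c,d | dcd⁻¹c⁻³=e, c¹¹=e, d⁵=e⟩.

An element z ∈ Z(G) iff z commutes with every generator.
For example e is central: e·c = c = c·e; e·d = d = d·e.
Whereas c ∉ Z(G) since c·d = cd ≠ c³d = d·c.
Checking each of the 55 elements this way gives Z(G) = {e}, of order 1.

Answer: {e}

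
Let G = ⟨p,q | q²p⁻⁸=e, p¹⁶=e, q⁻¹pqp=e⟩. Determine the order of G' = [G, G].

G' = [G, G] is generated by all commutators. The generator-pair commutators are: [p, q] = p².
The subgroup they normally generate is {e, p², p⁴, p⁶, p⁸, p¹⁰, p¹², p¹⁴}, of order 8.
Check: |G/G'| = 32/8 = 4 is the order of the abelianisation.

Answer: 8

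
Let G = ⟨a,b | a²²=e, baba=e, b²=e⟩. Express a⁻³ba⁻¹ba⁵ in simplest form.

Multiply left to right, reducing at each step:
  (a¹⁹) · b = a¹⁹b
  (a¹⁹b) · a⁻¹ = a²⁰b
  (a²⁰b) · b = a²⁰
  (a²⁰) · a⁵ = a³

Answer: a³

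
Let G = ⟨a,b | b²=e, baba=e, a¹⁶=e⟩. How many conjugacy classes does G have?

The conjugacy classes (representative and size) are:
  [e] (size 1), [a¹⁵] (size 2), [a²] (size 2), [a³] (size 2), [a¹²] (size 2), [a⁵] (size 2), [a⁶] (size 2), [a⁷] (size 2), [a⁸] (size 1), [a²b] (size 8), [a¹⁵b] (size 8).
Class equation: 1 + 2 + 2 + 2 + 2 + 2 + 2 + 2 + 1 + 8 + 8 = 32 = |G|. So G has 11 conjugacy classes.

Answer: 11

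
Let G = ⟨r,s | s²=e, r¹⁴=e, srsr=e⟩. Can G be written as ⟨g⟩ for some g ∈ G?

Every cyclic group is abelian. But r·s = rs while s·r = r¹³s, so r·s ≠ s·r and G is not abelian. Hence G is not cyclic.

Answer: No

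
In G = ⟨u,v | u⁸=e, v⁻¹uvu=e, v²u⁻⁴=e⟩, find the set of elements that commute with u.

⟨u⟩ ⊆ C_G(u) since powers of u commute with u; so |C_G(u)| ≥ |⟨u⟩| = 8.
By orbit–stabilizer, |C_G(u)| = |G| / |conj. class of u| = 16 / 2 = 8.
The 8 elements commuting with u are {e, u, u², u³, u⁴, u⁵, u⁶, u⁷}.

Answer: {e, u, u², u³, u⁴, u⁵, u⁶, u⁷}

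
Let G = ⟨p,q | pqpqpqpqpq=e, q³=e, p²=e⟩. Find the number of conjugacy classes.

The conjugacy classes (representative and size) are:
  [e] (size 1), [pqpq²pqpq²p] (size 15), [qpqpq²p] (size 20), [pq²pq²p] (size 12), [q²pqpq²] (size 12).
Class equation: 1 + 15 + 20 + 12 + 12 = 60 = |G|. So G has 5 conjugacy classes.

Answer: 5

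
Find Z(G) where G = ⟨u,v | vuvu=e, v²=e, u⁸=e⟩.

An element z ∈ Z(G) iff z commutes with every generator.
For example u⁴ is central: (u⁴)·u = u⁵ = u·(u⁴); (u⁴)·v = u⁴v = v·(u⁴).
Whereas u ∉ Z(G) since u·v = uv ≠ u⁷v = v·u.
Checking each of the 16 elements this way gives Z(G) = {e, u⁴}, of order 2.

Answer: {e, u⁴}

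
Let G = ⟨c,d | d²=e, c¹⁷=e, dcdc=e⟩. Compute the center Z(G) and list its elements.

An element z ∈ Z(G) iff z commutes with every generator.
For example e is central: e·c = c = c·e; e·d = d = d·e.
Whereas c ∉ Z(G) since c·d = cd ≠ c¹⁶d = d·c.
Checking each of the 34 elements this way gives Z(G) = {e}, of order 1.

Answer: {e}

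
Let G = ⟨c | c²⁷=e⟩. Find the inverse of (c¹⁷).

The order of (c¹⁷) is 27 (smallest k with (c¹⁷)ᵏ = e), so (c¹⁷)⁻¹ = (c¹⁷)²⁶ = c¹⁰.
Check: (c¹⁷) · (c¹⁰) → (c¹⁷) · c¹⁰ = e, giving e as required.

Answer: c¹⁰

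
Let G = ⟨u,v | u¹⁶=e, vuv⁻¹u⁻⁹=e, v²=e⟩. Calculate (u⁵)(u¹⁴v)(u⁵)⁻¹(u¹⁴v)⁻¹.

[(u⁵), (u¹⁴v)] = (u⁵)·(u¹⁴v)·(u⁵)⁻¹·(u¹⁴v)⁻¹.
  (u⁵) · (u¹⁴v) = u³v
  (u³v) · (u¹¹) = u⁶v
  (u⁶v) · (u²v) = u⁸

Answer: u⁸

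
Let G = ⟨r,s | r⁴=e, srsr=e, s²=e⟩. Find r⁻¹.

The order of r is 4 (smallest k with rᵏ = e), so r⁻¹ = r³ = r³.
Check: r · (r³) → r · r³ = e, giving e as required.

Answer: r³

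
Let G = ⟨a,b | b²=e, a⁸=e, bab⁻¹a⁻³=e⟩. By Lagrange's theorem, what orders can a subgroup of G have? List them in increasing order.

|G| = 16 = 2⁴. By Lagrange's theorem the order of any subgroup divides 16; the divisors of 16 are 1, 2, 4, 8, 16.

Answer: 1, 2, 4, 8, 16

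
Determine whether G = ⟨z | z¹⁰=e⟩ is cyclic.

|G| = 10. The element z has order 10 (its powers give 10 distinct elements), so ⟨z⟩ = G and G is cyclic.

Answer: Yes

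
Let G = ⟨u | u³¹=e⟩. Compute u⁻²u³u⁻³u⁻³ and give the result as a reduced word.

Multiply left to right, reducing at each step:
  (u²⁹) · u³ = u
  u · u⁻³ = u²⁹
  (u²⁹) · u⁻³ = u²⁶

Answer: u²⁶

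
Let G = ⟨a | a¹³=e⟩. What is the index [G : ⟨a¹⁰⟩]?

First find ord(a¹⁰) by computing successive powers:
  (a¹⁰)¹ = a¹⁰, (a¹⁰)² = a⁷, (a¹⁰)³ = a⁴, (a¹⁰)⁴ = a, (a¹⁰)⁵ = a¹¹, (a¹⁰)⁶ = a⁸, (a¹⁰)⁷ = a⁵, (a¹⁰)⁸ = a², (a¹⁰)⁹ = a¹², (a¹⁰)¹⁰ = a⁹, (a¹⁰)¹¹ = a⁶, (a¹⁰)¹² = a³, (a¹⁰)¹³ = e.
So |⟨a¹⁰⟩| = ord(a¹⁰) = 13. With |G| = 13, by Lagrange [G : ⟨a¹⁰⟩] = 13/13 = 1.

Answer: 1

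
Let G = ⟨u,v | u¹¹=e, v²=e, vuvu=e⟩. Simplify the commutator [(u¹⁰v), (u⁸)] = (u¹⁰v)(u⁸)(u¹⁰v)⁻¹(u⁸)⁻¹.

[(u¹⁰v), (u⁸)] = (u¹⁰v)·(u⁸)·(u¹⁰v)⁻¹·(u⁸)⁻¹.
  (u¹⁰v) · (u⁸) = u²v
  (u²v) · (u¹⁰v) = u³
  (u³) · (u³) = u⁶

Answer: u⁶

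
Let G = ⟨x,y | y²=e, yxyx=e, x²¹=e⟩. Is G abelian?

x·y = xy but y·x = x²⁰y, so x·y ≠ y·x and G is not abelian.

Answer: No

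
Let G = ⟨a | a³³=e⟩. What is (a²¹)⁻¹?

The order of (a²¹) is 11 (smallest k with (a²¹)ᵏ = e), so (a²¹)⁻¹ = (a²¹)¹⁰ = a¹².
Check: (a²¹) · (a¹²) → (a²¹) · a¹² = e, giving e as required.

Answer: a¹²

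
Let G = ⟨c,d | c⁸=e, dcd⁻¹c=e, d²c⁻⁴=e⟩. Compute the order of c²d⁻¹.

Compute successive powers until reaching e:
  (c²d⁻¹)¹ = c²d⁻¹, (c²d⁻¹)² = c⁴, (c²d⁻¹)³ = c²d, (c²d⁻¹)⁴ = e.
The smallest positive k with (c²d⁻¹)ᵏ = e is 4.

Answer: 4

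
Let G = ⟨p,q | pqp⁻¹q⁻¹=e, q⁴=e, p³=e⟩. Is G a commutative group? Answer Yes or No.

Each pair of generators commutes: p·q = pq = q·p. Since the generators pairwise commute, every element of G commutes with every other, so G is abelian.

Answer: Yes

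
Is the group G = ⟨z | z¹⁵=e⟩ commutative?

G has a single generator, so G is cyclic and hence abelian.

Answer: Yes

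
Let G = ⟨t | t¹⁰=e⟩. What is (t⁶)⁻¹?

The order of (t⁶) is 5 (smallest k with (t⁶)ᵏ = e), so (t⁶)⁻¹ = (t⁶)⁴ = t⁴.
Check: (t⁶) · (t⁴) → (t⁶) · t⁴ = e, giving e as required.

Answer: t⁴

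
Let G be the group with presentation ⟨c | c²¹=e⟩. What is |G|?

G is generated by a single element, so G is cyclic. The relator gives c²¹ = e and no smaller power is forced to be e, so the 21 powers {c, e, c², c³, c⁴, c⁵, c⁶, c⁷, c⁸, c⁹, c²⁰, c¹², c¹³, c¹¹, c¹⁰, c¹⁴, c¹⁵, c¹⁶, c¹⁷, c¹⁸, c¹⁹} are distinct. Hence |G| = 21.

Answer: 21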